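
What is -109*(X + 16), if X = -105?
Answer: 9701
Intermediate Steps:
-109*(X + 16) = -109*(-105 + 16) = -109*(-89) = 9701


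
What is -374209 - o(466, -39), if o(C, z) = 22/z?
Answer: -14594129/39 ≈ -3.7421e+5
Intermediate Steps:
-374209 - o(466, -39) = -374209 - 22/(-39) = -374209 - 22*(-1)/39 = -374209 - 1*(-22/39) = -374209 + 22/39 = -14594129/39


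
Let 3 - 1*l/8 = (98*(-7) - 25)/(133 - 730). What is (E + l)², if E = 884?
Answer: 31968009616/39601 ≈ 8.0725e+5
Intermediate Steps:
l = 2880/199 (l = 24 - 8*(98*(-7) - 25)/(133 - 730) = 24 - 8*(-686 - 25)/(-597) = 24 - (-5688)*(-1)/597 = 24 - 8*237/199 = 24 - 1896/199 = 2880/199 ≈ 14.472)
(E + l)² = (884 + 2880/199)² = (178796/199)² = 31968009616/39601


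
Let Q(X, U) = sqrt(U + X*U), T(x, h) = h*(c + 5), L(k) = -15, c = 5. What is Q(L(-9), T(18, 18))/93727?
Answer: 6*I*sqrt(70)/93727 ≈ 0.00053559*I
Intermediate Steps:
T(x, h) = 10*h (T(x, h) = h*(5 + 5) = h*10 = 10*h)
Q(X, U) = sqrt(U + U*X)
Q(L(-9), T(18, 18))/93727 = sqrt((10*18)*(1 - 15))/93727 = sqrt(180*(-14))*(1/93727) = sqrt(-2520)*(1/93727) = (6*I*sqrt(70))*(1/93727) = 6*I*sqrt(70)/93727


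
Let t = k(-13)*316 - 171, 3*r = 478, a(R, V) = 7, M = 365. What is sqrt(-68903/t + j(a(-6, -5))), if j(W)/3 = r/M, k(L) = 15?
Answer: I*sqrt(38299408315905)/1667685 ≈ 3.7109*I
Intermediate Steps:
r = 478/3 (r = (1/3)*478 = 478/3 ≈ 159.33)
j(W) = 478/365 (j(W) = 3*((478/3)/365) = 3*((478/3)*(1/365)) = 3*(478/1095) = 478/365)
t = 4569 (t = 15*316 - 171 = 4740 - 171 = 4569)
sqrt(-68903/t + j(a(-6, -5))) = sqrt(-68903/4569 + 478/365) = sqrt(-22965613/1667685) = I*sqrt(38299408315905)/1667685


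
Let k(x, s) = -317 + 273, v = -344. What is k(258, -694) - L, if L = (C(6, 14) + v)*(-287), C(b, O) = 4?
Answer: -97624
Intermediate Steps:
k(x, s) = -44
L = 97580 (L = (4 - 344)*(-287) = -340*(-287) = 97580)
k(258, -694) - L = -44 - 1*97580 = -44 - 97580 = -97624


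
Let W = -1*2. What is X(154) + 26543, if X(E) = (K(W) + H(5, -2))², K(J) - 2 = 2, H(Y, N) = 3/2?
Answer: 106293/4 ≈ 26573.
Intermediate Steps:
H(Y, N) = 3/2 (H(Y, N) = 3*(½) = 3/2)
W = -2
K(J) = 4 (K(J) = 2 + 2 = 4)
X(E) = 121/4 (X(E) = (4 + 3/2)² = (11/2)² = 121/4)
X(154) + 26543 = 121/4 + 26543 = 106293/4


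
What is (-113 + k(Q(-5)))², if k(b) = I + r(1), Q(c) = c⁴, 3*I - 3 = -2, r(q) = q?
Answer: 112225/9 ≈ 12469.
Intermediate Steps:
I = ⅓ (I = 1 + (⅓)*(-2) = 1 - ⅔ = ⅓ ≈ 0.33333)
k(b) = 4/3 (k(b) = ⅓ + 1 = 4/3)
(-113 + k(Q(-5)))² = (-113 + 4/3)² = (-335/3)² = 112225/9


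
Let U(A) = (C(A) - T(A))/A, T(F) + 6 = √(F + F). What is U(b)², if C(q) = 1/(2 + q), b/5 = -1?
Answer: 199/225 - 34*I*√10/75 ≈ 0.88444 - 1.4336*I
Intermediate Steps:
b = -5 (b = 5*(-1) = -5)
T(F) = -6 + √2*√F (T(F) = -6 + √(F + F) = -6 + √(2*F) = -6 + √2*√F)
U(A) = (6 + 1/(2 + A) - √2*√A)/A (U(A) = (1/(2 + A) - (-6 + √2*√A))/A = (1/(2 + A) + (6 - √2*√A))/A = (6 + 1/(2 + A) - √2*√A)/A)
U(b)² = ((1 + (2 - 5)*(6 - √2*√(-5)))/((-5)*(2 - 5)))² = (-⅕*(1 - 3*(6 - √2*I*√5))/(-3))² = (-⅕*(-⅓)*(1 - 3*(6 - I*√10)))² = (-⅕*(-⅓)*(1 + (-18 + 3*I*√10)))² = (-⅕*(-⅓)*(-17 + 3*I*√10))² = (-17/15 + I*√10/5)²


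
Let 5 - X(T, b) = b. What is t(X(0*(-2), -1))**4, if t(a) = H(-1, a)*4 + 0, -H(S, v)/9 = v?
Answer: 2176782336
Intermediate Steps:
X(T, b) = 5 - b
H(S, v) = -9*v
t(a) = -36*a (t(a) = -9*a*4 + 0 = -36*a + 0 = -36*a)
t(X(0*(-2), -1))**4 = (-36*(5 - 1*(-1)))**4 = (-36*(5 + 1))**4 = (-36*6)**4 = (-216)**4 = 2176782336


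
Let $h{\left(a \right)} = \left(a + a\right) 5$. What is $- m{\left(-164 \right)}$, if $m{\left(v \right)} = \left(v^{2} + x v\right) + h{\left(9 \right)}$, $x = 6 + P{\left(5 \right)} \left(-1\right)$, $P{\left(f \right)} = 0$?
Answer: $-26002$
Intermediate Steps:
$h{\left(a \right)} = 10 a$ ($h{\left(a \right)} = 2 a 5 = 10 a$)
$x = 6$ ($x = 6 + 0 \left(-1\right) = 6 + 0 = 6$)
$m{\left(v \right)} = 90 + v^{2} + 6 v$ ($m{\left(v \right)} = \left(v^{2} + 6 v\right) + 10 \cdot 9 = \left(v^{2} + 6 v\right) + 90 = 90 + v^{2} + 6 v$)
$- m{\left(-164 \right)} = - (90 + \left(-164\right)^{2} + 6 \left(-164\right)) = - (90 + 26896 - 984) = \left(-1\right) 26002 = -26002$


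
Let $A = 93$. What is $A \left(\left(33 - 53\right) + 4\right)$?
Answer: $-1488$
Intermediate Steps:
$A \left(\left(33 - 53\right) + 4\right) = 93 \left(\left(33 - 53\right) + 4\right) = 93 \left(-20 + 4\right) = 93 \left(-16\right) = -1488$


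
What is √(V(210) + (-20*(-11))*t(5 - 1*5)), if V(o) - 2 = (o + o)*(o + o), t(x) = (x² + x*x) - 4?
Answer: √175522 ≈ 418.95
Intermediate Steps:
t(x) = -4 + 2*x² (t(x) = (x² + x²) - 4 = 2*x² - 4 = -4 + 2*x²)
V(o) = 2 + 4*o² (V(o) = 2 + (o + o)*(o + o) = 2 + (2*o)*(2*o) = 2 + 4*o²)
√(V(210) + (-20*(-11))*t(5 - 1*5)) = √((2 + 4*210²) + (-20*(-11))*(-4 + 2*(5 - 1*5)²)) = √((2 + 4*44100) + 220*(-4 + 2*(5 - 5)²)) = √((2 + 176400) + 220*(-4 + 2*0²)) = √(176402 + 220*(-4 + 2*0)) = √(176402 + 220*(-4 + 0)) = √(176402 + 220*(-4)) = √(176402 - 880) = √175522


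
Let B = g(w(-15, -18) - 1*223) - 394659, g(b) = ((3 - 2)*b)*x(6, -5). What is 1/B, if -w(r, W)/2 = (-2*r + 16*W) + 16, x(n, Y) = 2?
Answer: -1/394137 ≈ -2.5372e-6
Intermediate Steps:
w(r, W) = -32 - 32*W + 4*r (w(r, W) = -2*((-2*r + 16*W) + 16) = -2*(16 - 2*r + 16*W) = -32 - 32*W + 4*r)
g(b) = 2*b (g(b) = ((3 - 2)*b)*2 = (1*b)*2 = b*2 = 2*b)
B = -394137 (B = 2*((-32 - 32*(-18) + 4*(-15)) - 1*223) - 394659 = 2*((-32 + 576 - 60) - 223) - 394659 = 2*(484 - 223) - 394659 = 2*261 - 394659 = 522 - 394659 = -394137)
1/B = 1/(-394137) = -1/394137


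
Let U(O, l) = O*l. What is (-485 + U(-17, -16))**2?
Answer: 45369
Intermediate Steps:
(-485 + U(-17, -16))**2 = (-485 - 17*(-16))**2 = (-485 + 272)**2 = (-213)**2 = 45369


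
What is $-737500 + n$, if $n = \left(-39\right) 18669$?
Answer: $-1465591$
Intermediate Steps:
$n = -728091$
$-737500 + n = -737500 - 728091 = -1465591$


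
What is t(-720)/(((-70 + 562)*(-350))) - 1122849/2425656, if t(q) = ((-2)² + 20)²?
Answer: -2704885773/5801360600 ≈ -0.46625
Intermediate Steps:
t(q) = 576 (t(q) = (4 + 20)² = 24² = 576)
t(-720)/(((-70 + 562)*(-350))) - 1122849/2425656 = 576/(((-70 + 562)*(-350))) - 1122849/2425656 = 576/((492*(-350))) - 1122849*1/2425656 = 576/(-172200) - 374283/808552 = 576*(-1/172200) - 374283/808552 = -24/7175 - 374283/808552 = -2704885773/5801360600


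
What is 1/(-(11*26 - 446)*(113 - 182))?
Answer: -1/11040 ≈ -9.0580e-5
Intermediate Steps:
1/(-(11*26 - 446)*(113 - 182)) = 1/(-(286 - 446)*(-69)) = 1/(-(-160)*(-69)) = 1/(-1*11040) = 1/(-11040) = -1/11040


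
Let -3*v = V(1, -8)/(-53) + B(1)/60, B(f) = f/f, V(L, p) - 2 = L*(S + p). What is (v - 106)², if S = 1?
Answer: 1023320397649/91011600 ≈ 11244.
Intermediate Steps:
V(L, p) = 2 + L*(1 + p)
B(f) = 1
v = -353/9540 (v = -((2 + 1 + 1*(-8))/(-53) + 1/60)/3 = -((2 + 1 - 8)*(-1/53) + 1*(1/60))/3 = -(-5*(-1/53) + 1/60)/3 = -(5/53 + 1/60)/3 = -⅓*353/3180 = -353/9540 ≈ -0.037002)
(v - 106)² = (-353/9540 - 106)² = (-1011593/9540)² = 1023320397649/91011600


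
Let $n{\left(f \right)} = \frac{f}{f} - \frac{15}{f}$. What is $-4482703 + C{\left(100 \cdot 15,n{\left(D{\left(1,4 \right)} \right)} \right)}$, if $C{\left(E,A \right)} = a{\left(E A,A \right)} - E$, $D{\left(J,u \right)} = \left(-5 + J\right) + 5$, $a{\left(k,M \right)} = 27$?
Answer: $-4484176$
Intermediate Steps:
$D{\left(J,u \right)} = J$
$n{\left(f \right)} = 1 - \frac{15}{f}$
$C{\left(E,A \right)} = 27 - E$
$-4482703 + C{\left(100 \cdot 15,n{\left(D{\left(1,4 \right)} \right)} \right)} = -4482703 + \left(27 - 100 \cdot 15\right) = -4482703 + \left(27 - 1500\right) = -4482703 - 1473 = -4484176$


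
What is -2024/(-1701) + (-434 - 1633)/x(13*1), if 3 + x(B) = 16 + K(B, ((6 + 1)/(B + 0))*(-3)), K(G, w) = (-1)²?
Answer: -498233/3402 ≈ -146.45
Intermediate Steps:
K(G, w) = 1
x(B) = 14 (x(B) = -3 + (16 + 1) = -3 + 17 = 14)
-2024/(-1701) + (-434 - 1633)/x(13*1) = -2024/(-1701) + (-434 - 1633)/14 = -2024*(-1/1701) - 2067*1/14 = 2024/1701 - 2067/14 = -498233/3402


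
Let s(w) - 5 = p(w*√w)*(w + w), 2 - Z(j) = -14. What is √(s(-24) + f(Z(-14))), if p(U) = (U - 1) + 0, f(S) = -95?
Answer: √(-42 + 2304*I*√6) ≈ 52.923 + 53.319*I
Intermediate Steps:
Z(j) = 16 (Z(j) = 2 - 1*(-14) = 2 + 14 = 16)
p(U) = -1 + U (p(U) = (-1 + U) + 0 = -1 + U)
s(w) = 5 + 2*w*(-1 + w^(3/2)) (s(w) = 5 + (-1 + w*√w)*(w + w) = 5 + (-1 + w^(3/2))*(2*w) = 5 + 2*w*(-1 + w^(3/2)))
√(s(-24) + f(Z(-14))) = √((5 + 2*(-24)*(-1 + (-24)^(3/2))) - 95) = √((5 + 2*(-24)*(-1 - 48*I*√6)) - 95) = √((5 + (48 + 2304*I*√6)) - 95) = √((53 + 2304*I*√6) - 95) = √(-42 + 2304*I*√6)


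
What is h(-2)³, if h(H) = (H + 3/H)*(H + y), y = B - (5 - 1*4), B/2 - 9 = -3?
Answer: -250047/8 ≈ -31256.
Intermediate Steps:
B = 12 (B = 18 + 2*(-3) = 18 - 6 = 12)
y = 11 (y = 12 - (5 - 1*4) = 12 - (5 - 4) = 12 - 1*1 = 12 - 1 = 11)
h(H) = (11 + H)*(H + 3/H) (h(H) = (H + 3/H)*(H + 11) = (H + 3/H)*(11 + H) = (11 + H)*(H + 3/H))
h(-2)³ = (3 + (-2)² + 11*(-2) + 33/(-2))³ = (3 + 4 - 22 + 33*(-½))³ = (3 + 4 - 22 - 33/2)³ = (-63/2)³ = -250047/8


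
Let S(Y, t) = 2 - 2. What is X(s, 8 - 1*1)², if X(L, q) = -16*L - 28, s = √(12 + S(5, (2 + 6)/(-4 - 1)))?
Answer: 3856 + 1792*√3 ≈ 6959.8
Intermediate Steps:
S(Y, t) = 0
s = 2*√3 (s = √(12 + 0) = √12 = 2*√3 ≈ 3.4641)
X(L, q) = -28 - 16*L
X(s, 8 - 1*1)² = (-28 - 32*√3)²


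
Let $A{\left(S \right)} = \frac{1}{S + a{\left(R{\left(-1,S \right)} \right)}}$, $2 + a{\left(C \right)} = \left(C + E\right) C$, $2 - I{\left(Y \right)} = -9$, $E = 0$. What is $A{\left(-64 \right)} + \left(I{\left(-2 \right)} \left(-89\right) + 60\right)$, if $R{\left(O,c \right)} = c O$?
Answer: $- \frac{3703569}{4030} \approx -919.0$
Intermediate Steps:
$I{\left(Y \right)} = 11$ ($I{\left(Y \right)} = 2 - -9 = 2 + 9 = 11$)
$R{\left(O,c \right)} = O c$
$a{\left(C \right)} = -2 + C^{2}$ ($a{\left(C \right)} = -2 + \left(C + 0\right) C = -2 + C C = -2 + C^{2}$)
$A{\left(S \right)} = \frac{1}{-2 + S + S^{2}}$ ($A{\left(S \right)} = \frac{1}{S + \left(-2 + \left(- S\right)^{2}\right)} = \frac{1}{S + \left(-2 + S^{2}\right)} = \frac{1}{-2 + S + S^{2}}$)
$A{\left(-64 \right)} + \left(I{\left(-2 \right)} \left(-89\right) + 60\right) = \frac{1}{-2 - 64 + \left(-64\right)^{2}} + \left(11 \left(-89\right) + 60\right) = \frac{1}{-2 - 64 + 4096} + \left(-979 + 60\right) = \frac{1}{4030} - 919 = - \frac{3703569}{4030}$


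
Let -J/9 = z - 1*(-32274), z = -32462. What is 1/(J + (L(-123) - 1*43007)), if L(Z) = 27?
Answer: -1/41288 ≈ -2.4220e-5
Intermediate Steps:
J = 1692 (J = -9*(-32462 - 1*(-32274)) = -9*(-32462 + 32274) = -9*(-188) = 1692)
1/(J + (L(-123) - 1*43007)) = 1/(1692 + (27 - 1*43007)) = 1/(1692 + (27 - 43007)) = 1/(1692 - 42980) = 1/(-41288) = -1/41288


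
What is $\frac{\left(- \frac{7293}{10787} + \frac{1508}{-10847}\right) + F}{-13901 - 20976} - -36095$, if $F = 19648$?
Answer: $\frac{147295577800253830}{4080838804553} \approx 36094.0$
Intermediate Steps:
$\frac{\left(- \frac{7293}{10787} + \frac{1508}{-10847}\right) + F}{-13901 - 20976} - -36095 = \frac{\left(- \frac{7293}{10787} + \frac{1508}{-10847}\right) + 19648}{-13901 - 20976} - -36095 = \frac{\left(\left(-7293\right) \frac{1}{10787} + 1508 \left(- \frac{1}{10847}\right)\right) + 19648}{-34877} + 36095 = \left(\left(- \frac{7293}{10787} - \frac{1508}{10847}\right) + 19648\right) \left(- \frac{1}{34877}\right) + 36095 = \left(- \frac{95373967}{117006589} + 19648\right) \left(- \frac{1}{34877}\right) + 36095 = \frac{2298850086705}{117006589} \left(- \frac{1}{34877}\right) + 36095 = - \frac{2298850086705}{4080838804553} + 36095 = \frac{147295577800253830}{4080838804553}$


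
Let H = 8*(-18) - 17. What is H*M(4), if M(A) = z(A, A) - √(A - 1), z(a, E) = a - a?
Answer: 161*√3 ≈ 278.86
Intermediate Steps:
z(a, E) = 0
M(A) = -√(-1 + A) (M(A) = 0 - √(A - 1) = 0 - √(-1 + A) = -√(-1 + A))
H = -161 (H = -144 - 17 = -161)
H*M(4) = -(-161)*√(-1 + 4) = -(-161)*√3 = 161*√3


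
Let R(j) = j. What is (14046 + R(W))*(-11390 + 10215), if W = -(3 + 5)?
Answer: -16494650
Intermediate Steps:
W = -8 (W = -1*8 = -8)
(14046 + R(W))*(-11390 + 10215) = (14046 - 8)*(-11390 + 10215) = 14038*(-1175) = -16494650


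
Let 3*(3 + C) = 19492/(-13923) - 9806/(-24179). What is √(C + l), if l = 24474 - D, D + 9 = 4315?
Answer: √2285248350131052921615/336644217 ≈ 142.00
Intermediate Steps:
D = 4306 (D = -9 + 4315 = 4306)
C = -3364566083/1009932651 (C = -3 + (19492/(-13923) - 9806/(-24179))/3 = -3 + (19492*(-1/13923) - 9806*(-1/24179))/3 = -3 + (-19492/13923 + 9806/24179)/3 = -3 + (⅓)*(-334768130/336644217) = -3 - 334768130/1009932651 = -3364566083/1009932651 ≈ -3.3315)
l = 20168 (l = 24474 - 1*4306 = 24474 - 4306 = 20168)
√(C + l) = √(-3364566083/1009932651 + 20168) = √(20364957139285/1009932651) = √2285248350131052921615/336644217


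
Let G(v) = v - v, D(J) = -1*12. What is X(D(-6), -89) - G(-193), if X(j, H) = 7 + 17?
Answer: 24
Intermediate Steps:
D(J) = -12
X(j, H) = 24
G(v) = 0
X(D(-6), -89) - G(-193) = 24 - 1*0 = 24 + 0 = 24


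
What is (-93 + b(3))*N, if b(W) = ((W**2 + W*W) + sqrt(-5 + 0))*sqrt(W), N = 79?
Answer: -7347 + 79*sqrt(3)*(18 + I*sqrt(5)) ≈ -4884.0 + 305.97*I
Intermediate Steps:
b(W) = sqrt(W)*(2*W**2 + I*sqrt(5)) (b(W) = ((W**2 + W**2) + sqrt(-5))*sqrt(W) = (2*W**2 + I*sqrt(5))*sqrt(W) = sqrt(W)*(2*W**2 + I*sqrt(5)))
(-93 + b(3))*N = (-93 + sqrt(3)*(2*3**2 + I*sqrt(5)))*79 = (-93 + sqrt(3)*(2*9 + I*sqrt(5)))*79 = (-93 + sqrt(3)*(18 + I*sqrt(5)))*79 = -7347 + 79*sqrt(3)*(18 + I*sqrt(5))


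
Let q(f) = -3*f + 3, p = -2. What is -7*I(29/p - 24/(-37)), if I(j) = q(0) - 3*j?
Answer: -23079/74 ≈ -311.88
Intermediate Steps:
q(f) = 3 - 3*f
I(j) = 3 - 3*j (I(j) = (3 - 3*0) - 3*j = (3 + 0) - 3*j = 3 - 3*j)
-7*I(29/p - 24/(-37)) = -7*(3 - 3*(29/(-2) - 24/(-37))) = -7*(3 - 3*(29*(-½) - 24*(-1/37))) = -7*(3 - 3*(-29/2 + 24/37)) = -7*(3 - 3*(-1025/74)) = -7*(3 + 3075/74) = -7*3297/74 = -23079/74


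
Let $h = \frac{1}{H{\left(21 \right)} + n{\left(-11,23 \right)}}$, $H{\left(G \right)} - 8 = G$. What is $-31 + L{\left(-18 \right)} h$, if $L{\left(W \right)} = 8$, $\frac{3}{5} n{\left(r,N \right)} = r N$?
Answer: $- \frac{18271}{589} \approx -31.02$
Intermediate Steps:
$n{\left(r,N \right)} = \frac{5 N r}{3}$ ($n{\left(r,N \right)} = \frac{5 r N}{3} = \frac{5 N r}{3}$)
$H{\left(G \right)} = 8 + G$
$h = - \frac{3}{1178}$ ($h = \frac{1}{\left(8 + 21\right) + \frac{5}{3} \cdot 23 \left(-11\right)} = \frac{1}{29 - \frac{1265}{3}} = \frac{1}{- \frac{1178}{3}} = - \frac{3}{1178} \approx -0.0025467$)
$-31 + L{\left(-18 \right)} h = -31 + 8 \left(- \frac{3}{1178}\right) = -31 - \frac{12}{589} = - \frac{18271}{589}$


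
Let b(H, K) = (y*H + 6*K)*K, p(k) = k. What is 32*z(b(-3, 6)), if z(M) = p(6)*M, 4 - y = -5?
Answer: 10368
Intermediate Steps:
y = 9 (y = 4 - 1*(-5) = 4 + 5 = 9)
b(H, K) = K*(6*K + 9*H) (b(H, K) = (9*H + 6*K)*K = (6*K + 9*H)*K = K*(6*K + 9*H))
z(M) = 6*M
32*z(b(-3, 6)) = 32*(6*(3*6*(2*6 + 3*(-3)))) = 32*(6*(3*6*(12 - 9))) = 32*(6*(3*6*3)) = 32*(6*54) = 32*324 = 10368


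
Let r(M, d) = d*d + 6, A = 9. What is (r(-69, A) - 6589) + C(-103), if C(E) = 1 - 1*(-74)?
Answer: -6427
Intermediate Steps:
r(M, d) = 6 + d² (r(M, d) = d² + 6 = 6 + d²)
C(E) = 75 (C(E) = 1 + 74 = 75)
(r(-69, A) - 6589) + C(-103) = ((6 + 9²) - 6589) + 75 = ((6 + 81) - 6589) + 75 = (87 - 6589) + 75 = -6502 + 75 = -6427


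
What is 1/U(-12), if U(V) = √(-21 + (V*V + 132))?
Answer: √255/255 ≈ 0.062622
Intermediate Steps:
U(V) = √(111 + V²) (U(V) = √(-21 + (V² + 132)) = √(-21 + (132 + V²)) = √(111 + V²))
1/U(-12) = 1/(√(111 + (-12)²)) = 1/(√(111 + 144)) = 1/(√255) = √255/255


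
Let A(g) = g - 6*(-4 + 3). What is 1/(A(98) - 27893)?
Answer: -1/27789 ≈ -3.5985e-5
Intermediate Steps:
A(g) = 6 + g (A(g) = g - 6*(-1) = g + 6 = 6 + g)
1/(A(98) - 27893) = 1/((6 + 98) - 27893) = 1/(104 - 27893) = 1/(-27789) = -1/27789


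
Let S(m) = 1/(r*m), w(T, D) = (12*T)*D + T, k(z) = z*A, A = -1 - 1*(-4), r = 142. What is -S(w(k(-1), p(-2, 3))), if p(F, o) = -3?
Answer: -1/14910 ≈ -6.7069e-5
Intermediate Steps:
A = 3 (A = -1 + 4 = 3)
k(z) = 3*z (k(z) = z*3 = 3*z)
w(T, D) = T + 12*D*T (w(T, D) = 12*D*T + T = T + 12*D*T)
S(m) = 1/(142*m)
-S(w(k(-1), p(-2, 3))) = -1/(142*((3*(-1))*(1 + 12*(-3)))) = -1/(142*((-3*(1 - 36)))) = -1/(142*((-3*(-35)))) = -1/(142*105) = -1*1/14910 = -1/14910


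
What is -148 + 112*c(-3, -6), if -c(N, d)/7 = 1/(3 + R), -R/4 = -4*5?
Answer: -13068/83 ≈ -157.45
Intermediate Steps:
R = 80 (R = -(-16)*5 = -4*(-20) = 80)
c(N, d) = -7/83 (c(N, d) = -7/(3 + 80) = -7/83)
-148 + 112*c(-3, -6) = -148 + 112*(-7/83) = -148 - 784/83 = -13068/83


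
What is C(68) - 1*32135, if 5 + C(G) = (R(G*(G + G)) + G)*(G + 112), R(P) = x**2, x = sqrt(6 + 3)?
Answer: -18280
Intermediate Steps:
x = 3 (x = sqrt(9) = 3)
R(P) = 9 (R(P) = 3**2 = 9)
C(G) = -5 + (9 + G)*(112 + G) (C(G) = -5 + (9 + G)*(G + 112) = -5 + (9 + G)*(112 + G))
C(68) - 1*32135 = (1003 + 68**2 + 121*68) - 1*32135 = (1003 + 4624 + 8228) - 32135 = 13855 - 32135 = -18280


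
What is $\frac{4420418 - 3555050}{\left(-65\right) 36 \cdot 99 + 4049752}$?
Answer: $\frac{216342}{954523} \approx 0.22665$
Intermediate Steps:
$\frac{4420418 - 3555050}{\left(-65\right) 36 \cdot 99 + 4049752} = \frac{865368}{\left(-2340\right) 99 + 4049752} = \frac{865368}{-231660 + 4049752} = \frac{865368}{3818092} = 865368 \cdot \frac{1}{3818092} = \frac{216342}{954523}$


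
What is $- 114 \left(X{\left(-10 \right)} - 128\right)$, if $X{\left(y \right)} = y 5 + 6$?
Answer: $19608$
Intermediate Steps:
$X{\left(y \right)} = 6 + 5 y$ ($X{\left(y \right)} = 5 y + 6 = 6 + 5 y$)
$- 114 \left(X{\left(-10 \right)} - 128\right) = - 114 \left(\left(6 + 5 \left(-10\right)\right) - 128\right) = - 114 \left(\left(6 - 50\right) - 128\right) = - 114 \left(-44 - 128\right) = \left(-114\right) \left(-172\right) = 19608$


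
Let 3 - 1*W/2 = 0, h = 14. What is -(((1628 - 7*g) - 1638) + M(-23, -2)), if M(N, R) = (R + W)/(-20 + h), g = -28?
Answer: -556/3 ≈ -185.33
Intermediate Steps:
W = 6 (W = 6 - 2*0 = 6 + 0 = 6)
M(N, R) = -1 - R/6 (M(N, R) = (R + 6)/(-20 + 14) = (6 + R)/(-6) = (6 + R)*(-1/6) = -1 - R/6)
-(((1628 - 7*g) - 1638) + M(-23, -2)) = -(((1628 - 7*(-28)) - 1638) + (-1 - 1/6*(-2))) = -(((1628 + 196) - 1638) + (-1 + 1/3)) = -((1824 - 1638) - 2/3) = -(186 - 2/3) = -1*556/3 = -556/3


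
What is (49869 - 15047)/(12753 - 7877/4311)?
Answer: 75058821/27485153 ≈ 2.7309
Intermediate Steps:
(49869 - 15047)/(12753 - 7877/4311) = 34822/(12753 - 7877*1/4311) = 34822/(12753 - 7877/4311) = 34822/(54970306/4311) = 34822*(4311/54970306) = 75058821/27485153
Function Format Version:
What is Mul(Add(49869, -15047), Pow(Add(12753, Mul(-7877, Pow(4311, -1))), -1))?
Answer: Rational(75058821, 27485153) ≈ 2.7309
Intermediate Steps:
Mul(Add(49869, -15047), Pow(Add(12753, Mul(-7877, Pow(4311, -1))), -1)) = Mul(34822, Pow(Add(12753, Mul(-7877, Rational(1, 4311))), -1)) = Mul(34822, Pow(Add(12753, Rational(-7877, 4311)), -1)) = Mul(34822, Pow(Rational(54970306, 4311), -1)) = Mul(34822, Rational(4311, 54970306)) = Rational(75058821, 27485153)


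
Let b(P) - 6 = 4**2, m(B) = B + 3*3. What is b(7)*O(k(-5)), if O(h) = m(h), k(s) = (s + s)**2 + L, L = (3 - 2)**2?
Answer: 2420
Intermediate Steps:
L = 1 (L = 1**2 = 1)
m(B) = 9 + B (m(B) = B + 9 = 9 + B)
k(s) = 1 + 4*s**2 (k(s) = (s + s)**2 + 1 = (2*s)**2 + 1 = 4*s**2 + 1 = 1 + 4*s**2)
O(h) = 9 + h
b(P) = 22 (b(P) = 6 + 4**2 = 6 + 16 = 22)
b(7)*O(k(-5)) = 22*(9 + (1 + 4*(-5)**2)) = 22*(9 + (1 + 4*25)) = 22*(9 + (1 + 100)) = 22*(9 + 101) = 22*110 = 2420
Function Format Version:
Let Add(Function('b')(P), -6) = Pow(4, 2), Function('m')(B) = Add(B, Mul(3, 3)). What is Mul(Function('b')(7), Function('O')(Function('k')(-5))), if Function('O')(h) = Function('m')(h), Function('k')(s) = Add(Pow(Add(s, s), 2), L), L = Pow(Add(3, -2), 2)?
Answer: 2420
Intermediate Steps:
L = 1 (L = Pow(1, 2) = 1)
Function('m')(B) = Add(9, B) (Function('m')(B) = Add(B, 9) = Add(9, B))
Function('k')(s) = Add(1, Mul(4, Pow(s, 2))) (Function('k')(s) = Add(Pow(Add(s, s), 2), 1) = Add(Pow(Mul(2, s), 2), 1) = Add(Mul(4, Pow(s, 2)), 1) = Add(1, Mul(4, Pow(s, 2))))
Function('O')(h) = Add(9, h)
Function('b')(P) = 22 (Function('b')(P) = Add(6, Pow(4, 2)) = Add(6, 16) = 22)
Mul(Function('b')(7), Function('O')(Function('k')(-5))) = Mul(22, Add(9, Add(1, Mul(4, Pow(-5, 2))))) = Mul(22, Add(9, Add(1, Mul(4, 25)))) = Mul(22, Add(9, Add(1, 100))) = Mul(22, Add(9, 101)) = Mul(22, 110) = 2420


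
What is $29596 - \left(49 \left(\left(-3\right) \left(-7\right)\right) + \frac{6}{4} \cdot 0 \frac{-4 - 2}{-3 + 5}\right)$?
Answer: $28567$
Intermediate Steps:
$29596 - \left(49 \left(\left(-3\right) \left(-7\right)\right) + \frac{6}{4} \cdot 0 \frac{-4 - 2}{-3 + 5}\right) = 29596 - \left(49 \cdot 21 + 6 \cdot \frac{1}{4} \cdot 0 \left(- \frac{6}{2}\right)\right) = 29596 - \left(1029 + \frac{3}{2} \cdot 0 \left(\left(-6\right) \frac{1}{2}\right)\right) = 29596 - \left(1029 + 0 \left(-3\right)\right) = 29596 - \left(1029 + 0\right) = 29596 - 1029 = 28567$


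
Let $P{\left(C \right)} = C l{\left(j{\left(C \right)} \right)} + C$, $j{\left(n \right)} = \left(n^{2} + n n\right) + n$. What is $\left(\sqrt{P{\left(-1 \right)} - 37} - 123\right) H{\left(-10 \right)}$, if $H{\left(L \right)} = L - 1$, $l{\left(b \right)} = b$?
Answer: $1353 - 11 i \sqrt{39} \approx 1353.0 - 68.695 i$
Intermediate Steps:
$j{\left(n \right)} = n + 2 n^{2}$ ($j{\left(n \right)} = \left(n^{2} + n^{2}\right) + n = 2 n^{2} + n = n + 2 n^{2}$)
$H{\left(L \right)} = -1 + L$ ($H{\left(L \right)} = L - 1 = -1 + L$)
$P{\left(C \right)} = C + C^{2} \left(1 + 2 C\right)$ ($P{\left(C \right)} = C C \left(1 + 2 C\right) + C = C^{2} \left(1 + 2 C\right) + C = C + C^{2} \left(1 + 2 C\right)$)
$\left(\sqrt{P{\left(-1 \right)} - 37} - 123\right) H{\left(-10 \right)} = \left(\sqrt{- (1 - \left(1 + 2 \left(-1\right)\right)) - 37} - 123\right) \left(-1 - 10\right) = \left(\sqrt{- (1 - \left(1 - 2\right)) - 37} - 123\right) \left(-11\right) = \left(\sqrt{- (1 - -1) - 37} - 123\right) \left(-11\right) = \left(\sqrt{- (1 + 1) - 37} - 123\right) \left(-11\right) = \left(\sqrt{\left(-1\right) 2 - 37} - 123\right) \left(-11\right) = \left(\sqrt{-2 - 37} - 123\right) \left(-11\right) = \left(\sqrt{-39} - 123\right) \left(-11\right) = \left(i \sqrt{39} - 123\right) \left(-11\right) = \left(-123 + i \sqrt{39}\right) \left(-11\right) = 1353 - 11 i \sqrt{39}$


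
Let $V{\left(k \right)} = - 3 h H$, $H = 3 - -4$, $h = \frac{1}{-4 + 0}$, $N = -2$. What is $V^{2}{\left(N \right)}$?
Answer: $\frac{441}{16} \approx 27.563$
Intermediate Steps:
$h = - \frac{1}{4}$ ($h = \frac{1}{-4} = - \frac{1}{4} \approx -0.25$)
$H = 7$ ($H = 3 + 4 = 7$)
$V{\left(k \right)} = \frac{21}{4}$ ($V{\left(k \right)} = \left(-3\right) \left(- \frac{1}{4}\right) 7 = \frac{3}{4} \cdot 7 = \frac{21}{4}$)
$V^{2}{\left(N \right)} = \left(\frac{21}{4}\right)^{2} = \frac{441}{16}$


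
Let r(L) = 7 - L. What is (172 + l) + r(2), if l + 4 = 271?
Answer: 444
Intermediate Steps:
l = 267 (l = -4 + 271 = 267)
(172 + l) + r(2) = (172 + 267) + (7 - 1*2) = 439 + (7 - 2) = 439 + 5 = 444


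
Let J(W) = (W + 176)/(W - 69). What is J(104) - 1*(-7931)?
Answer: 7939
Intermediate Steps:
J(W) = (176 + W)/(-69 + W)
J(104) - 1*(-7931) = (176 + 104)/(-69 + 104) - 1*(-7931) = 280/35 + 7931 = (1/35)*280 + 7931 = 8 + 7931 = 7939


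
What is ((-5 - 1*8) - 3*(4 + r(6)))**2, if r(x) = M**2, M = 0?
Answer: 625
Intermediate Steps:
r(x) = 0 (r(x) = 0**2 = 0)
((-5 - 1*8) - 3*(4 + r(6)))**2 = ((-5 - 1*8) - 3*(4 + 0))**2 = ((-5 - 8) - 3*4)**2 = (-13 - 12)**2 = (-25)**2 = 625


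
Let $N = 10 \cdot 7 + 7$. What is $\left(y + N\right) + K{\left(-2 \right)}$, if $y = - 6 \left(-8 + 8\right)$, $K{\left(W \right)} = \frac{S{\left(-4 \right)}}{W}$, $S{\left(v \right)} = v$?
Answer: $79$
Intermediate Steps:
$K{\left(W \right)} = - \frac{4}{W}$
$N = 77$ ($N = 70 + 7 = 77$)
$y = 0$ ($y = \left(-6\right) 0 = 0$)
$\left(y + N\right) + K{\left(-2 \right)} = \left(0 + 77\right) - \frac{4}{-2} = 77 - -2 = 77 + 2 = 79$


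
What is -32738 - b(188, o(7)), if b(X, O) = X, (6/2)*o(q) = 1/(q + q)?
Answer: -32926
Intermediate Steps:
o(q) = 1/(6*q) (o(q) = 1/(3*(q + q)) = 1/(3*((2*q))) = (1/(2*q))/3 = 1/(6*q))
-32738 - b(188, o(7)) = -32738 - 1*188 = -32738 - 188 = -32926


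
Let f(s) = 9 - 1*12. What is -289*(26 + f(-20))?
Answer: -6647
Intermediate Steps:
f(s) = -3 (f(s) = 9 - 12 = -3)
-289*(26 + f(-20)) = -289*(26 - 3) = -289*23 = -6647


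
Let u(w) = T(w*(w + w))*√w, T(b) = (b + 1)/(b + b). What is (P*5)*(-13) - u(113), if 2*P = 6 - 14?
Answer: 260 - 25539*√113/51076 ≈ 254.68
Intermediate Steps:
P = -4 (P = (6 - 14)/2 = (½)*(-8) = -4)
T(b) = (1 + b)/(2*b) (T(b) = (1 + b)/((2*b)) = (1 + b)*(1/(2*b)) = (1 + b)/(2*b))
u(w) = (1 + 2*w²)/(4*w^(3/2)) (u(w) = ((1 + w*(w + w))/(2*((w*(w + w)))))*√w = ((1 + w*(2*w))/(2*((w*(2*w)))))*√w = ((1 + 2*w²)/(2*((2*w²))))*√w = ((1/(2*w²))*(1 + 2*w²)/2)*√w = ((1 + 2*w²)/(4*w²))*√w = (1 + 2*w²)/(4*w^(3/2)))
(P*5)*(-13) - u(113) = -4*5*(-13) - (1 + 2*113²)/(4*113^(3/2)) = -20*(-13) - √113/12769*(1 + 2*12769)/4 = 260 - √113/12769*(1 + 25538)/4 = 260 - √113/12769*25539/4 = 260 - 25539*√113/51076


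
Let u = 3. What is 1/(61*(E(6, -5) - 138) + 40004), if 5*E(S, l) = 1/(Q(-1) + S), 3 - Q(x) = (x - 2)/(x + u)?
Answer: 105/3316652 ≈ 3.1658e-5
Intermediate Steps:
Q(x) = 3 - (-2 + x)/(3 + x) (Q(x) = 3 - (x - 2)/(x + 3) = 3 - (-2 + x)/(3 + x))
E(S, l) = 1/(5*(9/2 + S)) (E(S, l) = 1/(5*((11 + 2*(-1))/(3 - 1) + S)) = 1/(5*((11 - 2)/2 + S)) = 1/(5*((½)*9 + S)) = 1/(5*(9/2 + S)))
1/(61*(E(6, -5) - 138) + 40004) = 1/(61*(2/(5*(9 + 2*6)) - 138) + 40004) = 1/(61*(2/(5*(9 + 12)) - 138) + 40004) = 1/(61*((⅖)/21 - 138) + 40004) = 1/(61*((⅖)*(1/21) - 138) + 40004) = 1/(61*(2/105 - 138) + 40004) = 1/(61*(-14488/105) + 40004) = 1/(-883768/105 + 40004) = 1/(3316652/105) = 105/3316652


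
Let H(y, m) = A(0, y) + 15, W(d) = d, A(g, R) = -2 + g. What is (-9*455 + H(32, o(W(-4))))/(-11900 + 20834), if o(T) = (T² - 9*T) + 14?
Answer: -2041/4467 ≈ -0.45691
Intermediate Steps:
o(T) = 14 + T² - 9*T
H(y, m) = 13 (H(y, m) = (-2 + 0) + 15 = -2 + 15 = 13)
(-9*455 + H(32, o(W(-4))))/(-11900 + 20834) = (-9*455 + 13)/(-11900 + 20834) = (-4095 + 13)/8934 = -4082*1/8934 = -2041/4467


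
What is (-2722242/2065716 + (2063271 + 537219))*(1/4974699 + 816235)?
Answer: 1817717368499203073902589/856359609957 ≈ 2.1226e+12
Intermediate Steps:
(-2722242/2065716 + (2063271 + 537219))*(1/4974699 + 816235) = (-2722242*1/2065716 + 2600490)*(1/4974699 + 816235) = (-453707/344286 + 2600490)*(4060523438266/4974699) = (895311846433/344286)*(4060523438266/4974699) = 1817717368499203073902589/856359609957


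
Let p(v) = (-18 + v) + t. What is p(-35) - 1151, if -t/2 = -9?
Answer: -1186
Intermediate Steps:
t = 18 (t = -2*(-9) = 18)
p(v) = v (p(v) = (-18 + v) + 18 = v)
p(-35) - 1151 = -35 - 1151 = -1186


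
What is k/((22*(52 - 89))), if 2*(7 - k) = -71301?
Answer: -71315/1628 ≈ -43.805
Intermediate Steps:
k = 71315/2 (k = 7 - ½*(-71301) = 7 + 71301/2 = 71315/2 ≈ 35658.)
k/((22*(52 - 89))) = 71315/(2*((22*(52 - 89)))) = 71315/(2*((22*(-37)))) = (71315/2)/(-814) = (71315/2)*(-1/814) = -71315/1628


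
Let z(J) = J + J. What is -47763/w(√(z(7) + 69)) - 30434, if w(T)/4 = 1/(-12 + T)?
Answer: 112855 - 47763*√83/4 ≈ 4069.6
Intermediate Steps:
z(J) = 2*J
w(T) = 4/(-12 + T)
-47763/w(√(z(7) + 69)) - 30434 = -(-143289 + 47763*√(2*7 + 69)/4) - 30434 = -(-143289 + 47763*√(14 + 69)/4) - 30434 = -(-143289 + 47763*√83/4) - 30434 = -47763*(-3 + √83/4) - 30434 = (143289 - 47763*√83/4) - 30434 = 112855 - 47763*√83/4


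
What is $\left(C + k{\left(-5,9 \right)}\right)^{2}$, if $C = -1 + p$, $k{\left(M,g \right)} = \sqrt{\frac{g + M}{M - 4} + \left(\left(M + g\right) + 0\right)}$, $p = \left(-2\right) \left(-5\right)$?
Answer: $\frac{761}{9} + 24 \sqrt{2} \approx 118.5$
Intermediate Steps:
$p = 10$
$k{\left(M,g \right)} = \sqrt{M + g + \frac{M + g}{-4 + M}}$ ($k{\left(M,g \right)} = \sqrt{\frac{M + g}{-4 + M} + \left(M + g\right)} = \sqrt{M + g + \frac{M + g}{-4 + M}}$)
$C = 9$ ($C = -1 + 10 = 9$)
$\left(C + k{\left(-5,9 \right)}\right)^{2} = \left(9 + \sqrt{\frac{-5 + 9 + \left(-4 - 5\right) \left(-5 + 9\right)}{-4 - 5}}\right)^{2} = \left(9 + \sqrt{\frac{-5 + 9 - 36}{-9}}\right)^{2} = \left(9 + \sqrt{- \frac{-5 + 9 - 36}{9}}\right)^{2} = \left(9 + \sqrt{\left(- \frac{1}{9}\right) \left(-32\right)}\right)^{2} = \left(9 + \sqrt{\frac{32}{9}}\right)^{2} = \left(9 + \frac{4 \sqrt{2}}{3}\right)^{2}$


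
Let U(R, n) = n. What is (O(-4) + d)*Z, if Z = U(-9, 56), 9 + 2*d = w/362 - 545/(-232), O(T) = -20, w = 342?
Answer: -13435037/10498 ≈ -1279.8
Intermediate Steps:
d = -239611/83984 (d = -9/2 + (342/362 - 545/(-232))/2 = -9/2 + (342*(1/362) - 545*(-1/232))/2 = -9/2 + (171/181 + 545/232)/2 = -9/2 + (½)*(138317/41992) = -9/2 + 138317/83984 = -239611/83984 ≈ -2.8531)
Z = 56
(O(-4) + d)*Z = (-20 - 239611/83984)*56 = -1919291/83984*56 = -13435037/10498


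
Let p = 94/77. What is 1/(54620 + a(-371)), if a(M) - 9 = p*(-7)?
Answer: 11/600825 ≈ 1.8308e-5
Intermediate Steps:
p = 94/77 (p = 94*(1/77) = 94/77 ≈ 1.2208)
a(M) = 5/11 (a(M) = 9 + (94/77)*(-7) = 9 - 94/11 = 5/11)
1/(54620 + a(-371)) = 1/(54620 + 5/11) = 1/(600825/11) = 11/600825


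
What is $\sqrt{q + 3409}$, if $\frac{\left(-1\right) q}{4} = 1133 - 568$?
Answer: $\sqrt{1149} \approx 33.897$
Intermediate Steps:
$q = -2260$ ($q = - 4 \left(1133 - 568\right) = \left(-4\right) 565 = -2260$)
$\sqrt{q + 3409} = \sqrt{-2260 + 3409} = \sqrt{1149}$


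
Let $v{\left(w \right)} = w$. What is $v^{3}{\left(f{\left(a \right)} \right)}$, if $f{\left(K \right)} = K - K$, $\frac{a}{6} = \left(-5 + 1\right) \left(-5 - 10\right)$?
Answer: $0$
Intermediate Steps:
$a = 360$ ($a = 6 \left(-5 + 1\right) \left(-5 - 10\right) = 6 \left(- 4 \left(-5 - 10\right)\right) = 6 \left(\left(-4\right) \left(-15\right)\right) = 6 \cdot 60 = 360$)
$f{\left(K \right)} = 0$
$v^{3}{\left(f{\left(a \right)} \right)} = 0^{3} = 0$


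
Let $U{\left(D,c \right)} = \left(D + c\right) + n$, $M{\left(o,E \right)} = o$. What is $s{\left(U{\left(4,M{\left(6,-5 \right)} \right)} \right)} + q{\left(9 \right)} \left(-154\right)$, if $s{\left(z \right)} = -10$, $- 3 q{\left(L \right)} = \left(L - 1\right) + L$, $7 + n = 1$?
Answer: $\frac{2588}{3} \approx 862.67$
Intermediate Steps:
$n = -6$ ($n = -7 + 1 = -6$)
$q{\left(L \right)} = \frac{1}{3} - \frac{2 L}{3}$ ($q{\left(L \right)} = - \frac{\left(L - 1\right) + L}{3} = - \frac{\left(-1 + L\right) + L}{3} = - \frac{-1 + 2 L}{3} = \frac{1}{3} - \frac{2 L}{3}$)
$U{\left(D,c \right)} = -6 + D + c$ ($U{\left(D,c \right)} = \left(D + c\right) - 6 = -6 + D + c$)
$s{\left(U{\left(4,M{\left(6,-5 \right)} \right)} \right)} + q{\left(9 \right)} \left(-154\right) = -10 + \left(\frac{1}{3} - 6\right) \left(-154\right) = -10 - - \frac{2618}{3} = -10 + \frac{2618}{3} = \frac{2588}{3}$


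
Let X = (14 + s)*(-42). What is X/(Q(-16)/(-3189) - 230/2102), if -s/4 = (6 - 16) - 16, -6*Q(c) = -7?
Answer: 99664337304/2207767 ≈ 45143.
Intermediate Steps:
Q(c) = 7/6 (Q(c) = -⅙*(-7) = 7/6)
s = 104 (s = -4*((6 - 16) - 16) = -4*(-10 - 16) = -4*(-26) = 104)
X = -4956 (X = (14 + 104)*(-42) = 118*(-42) = -4956)
X/(Q(-16)/(-3189) - 230/2102) = -4956/((7/6)/(-3189) - 230/2102) = -4956/((7/6)*(-1/3189) - 230*1/2102) = -4956/(-7/19134 - 115/1051) = -4956/(-2207767/20109834) = -4956*(-20109834/2207767) = 99664337304/2207767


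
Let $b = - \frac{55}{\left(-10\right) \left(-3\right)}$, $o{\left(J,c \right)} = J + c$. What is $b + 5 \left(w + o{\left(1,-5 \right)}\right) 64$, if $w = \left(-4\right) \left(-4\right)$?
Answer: $\frac{23029}{6} \approx 3838.2$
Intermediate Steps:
$w = 16$
$b = - \frac{11}{6}$ ($b = - \frac{55}{30} = \left(-55\right) \frac{1}{30} = - \frac{11}{6} \approx -1.8333$)
$b + 5 \left(w + o{\left(1,-5 \right)}\right) 64 = - \frac{11}{6} + 5 \left(16 + \left(1 - 5\right)\right) 64 = - \frac{11}{6} + 5 \left(16 - 4\right) 64 = - \frac{11}{6} + 5 \cdot 12 \cdot 64 = - \frac{11}{6} + 60 \cdot 64 = - \frac{11}{6} + 3840 = \frac{23029}{6}$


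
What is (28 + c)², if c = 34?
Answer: 3844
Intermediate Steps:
(28 + c)² = (28 + 34)² = 62² = 3844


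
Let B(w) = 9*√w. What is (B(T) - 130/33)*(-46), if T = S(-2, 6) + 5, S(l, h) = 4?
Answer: -35006/33 ≈ -1060.8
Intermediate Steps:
T = 9 (T = 4 + 5 = 9)
(B(T) - 130/33)*(-46) = (9*√9 - 130/33)*(-46) = (9*3 - 130*1/33)*(-46) = (27 - 130/33)*(-46) = (761/33)*(-46) = -35006/33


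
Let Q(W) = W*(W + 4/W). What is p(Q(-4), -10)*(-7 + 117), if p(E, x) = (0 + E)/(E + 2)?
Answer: 100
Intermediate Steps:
p(E, x) = E/(2 + E)
p(Q(-4), -10)*(-7 + 117) = ((4 + (-4)²)/(2 + (4 + (-4)²)))*(-7 + 117) = ((4 + 16)/(2 + (4 + 16)))*110 = (20/(2 + 20))*110 = (20/22)*110 = (20*(1/22))*110 = (10/11)*110 = 100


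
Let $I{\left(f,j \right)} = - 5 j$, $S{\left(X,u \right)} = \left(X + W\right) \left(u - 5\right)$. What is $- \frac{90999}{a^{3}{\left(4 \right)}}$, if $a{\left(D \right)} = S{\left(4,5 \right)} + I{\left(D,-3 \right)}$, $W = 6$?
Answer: $- \frac{10111}{375} \approx -26.963$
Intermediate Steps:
$S{\left(X,u \right)} = \left(-5 + u\right) \left(6 + X\right)$ ($S{\left(X,u \right)} = \left(X + 6\right) \left(u - 5\right) = \left(6 + X\right) \left(-5 + u\right) = \left(-5 + u\right) \left(6 + X\right)$)
$a{\left(D \right)} = 15$ ($a{\left(D \right)} = \left(-30 - 20 + 6 \cdot 5 + 4 \cdot 5\right) - -15 = \left(-30 - 20 + 30 + 20\right) + 15 = 0 + 15 = 15$)
$- \frac{90999}{a^{3}{\left(4 \right)}} = - \frac{90999}{15^{3}} = - \frac{90999}{3375} = \left(-90999\right) \frac{1}{3375} = - \frac{10111}{375}$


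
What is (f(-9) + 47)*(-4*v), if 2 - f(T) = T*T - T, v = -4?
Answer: -656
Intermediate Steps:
f(T) = 2 + T - T**2 (f(T) = 2 - (T*T - T) = 2 - (T**2 - T) = 2 + (T - T**2) = 2 + T - T**2)
(f(-9) + 47)*(-4*v) = ((2 - 9 - 1*(-9)**2) + 47)*(-4*(-4)) = ((2 - 9 - 1*81) + 47)*16 = ((2 - 9 - 81) + 47)*16 = (-88 + 47)*16 = -41*16 = -656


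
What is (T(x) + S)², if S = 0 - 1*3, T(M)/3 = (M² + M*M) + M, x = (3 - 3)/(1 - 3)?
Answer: 9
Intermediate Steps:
x = 0 (x = 0/(-2) = 0*(-½) = 0)
T(M) = 3*M + 6*M² (T(M) = 3*((M² + M*M) + M) = 3*((M² + M²) + M) = 3*(2*M² + M) = 3*(M + 2*M²) = 3*M + 6*M²)
S = -3 (S = 0 - 3 = -3)
(T(x) + S)² = (3*0*(1 + 2*0) - 3)² = (3*0*(1 + 0) - 3)² = (3*0*1 - 3)² = (0 - 3)² = (-3)² = 9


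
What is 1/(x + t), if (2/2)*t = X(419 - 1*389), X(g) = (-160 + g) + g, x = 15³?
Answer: 1/3275 ≈ 0.00030534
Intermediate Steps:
x = 3375
X(g) = -160 + 2*g
t = -100 (t = -160 + 2*(419 - 1*389) = -160 + 2*(419 - 389) = -160 + 2*30 = -160 + 60 = -100)
1/(x + t) = 1/(3375 - 100) = 1/3275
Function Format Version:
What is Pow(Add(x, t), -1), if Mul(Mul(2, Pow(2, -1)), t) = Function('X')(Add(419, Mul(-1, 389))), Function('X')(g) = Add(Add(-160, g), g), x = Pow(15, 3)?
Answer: Rational(1, 3275) ≈ 0.00030534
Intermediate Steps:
x = 3375
Function('X')(g) = Add(-160, Mul(2, g))
t = -100 (t = Add(-160, Mul(2, Add(419, Mul(-1, 389)))) = Add(-160, Mul(2, Add(419, -389))) = Add(-160, Mul(2, 30)) = Add(-160, 60) = -100)
Pow(Add(x, t), -1) = Pow(Add(3375, -100), -1) = Pow(3275, -1) = Rational(1, 3275)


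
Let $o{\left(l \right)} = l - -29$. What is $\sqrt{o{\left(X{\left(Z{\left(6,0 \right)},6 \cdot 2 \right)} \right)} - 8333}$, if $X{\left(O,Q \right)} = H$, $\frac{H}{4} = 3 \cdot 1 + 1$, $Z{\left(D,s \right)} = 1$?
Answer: $4 i \sqrt{518} \approx 91.038 i$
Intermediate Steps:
$H = 16$ ($H = 4 \left(3 \cdot 1 + 1\right) = 4 \left(3 + 1\right) = 4 \cdot 4 = 16$)
$X{\left(O,Q \right)} = 16$
$o{\left(l \right)} = 29 + l$ ($o{\left(l \right)} = l + 29 = 29 + l$)
$\sqrt{o{\left(X{\left(Z{\left(6,0 \right)},6 \cdot 2 \right)} \right)} - 8333} = \sqrt{\left(29 + 16\right) - 8333} = \sqrt{45 - 8333} = \sqrt{-8288} = 4 i \sqrt{518}$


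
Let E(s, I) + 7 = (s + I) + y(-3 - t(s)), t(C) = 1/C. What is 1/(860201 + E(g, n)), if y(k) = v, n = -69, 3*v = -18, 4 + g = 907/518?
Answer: 518/445540477 ≈ 1.1626e-6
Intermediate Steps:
g = -1165/518 (g = -4 + 907/518 = -1165/518 ≈ -2.2490)
v = -6 (v = (⅓)*(-18) = -6)
y(k) = -6
E(s, I) = -13 + I + s (E(s, I) = -7 + ((s + I) - 6) = -7 + ((I + s) - 6) = -7 + (-6 + I + s) = -13 + I + s)
1/(860201 + E(g, n)) = 1/(860201 + (-13 - 69 - 1165/518)) = 1/(860201 - 43641/518) = 1/(445540477/518) = 518/445540477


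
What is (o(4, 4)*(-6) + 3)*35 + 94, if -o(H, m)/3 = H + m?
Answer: 5239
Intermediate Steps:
o(H, m) = -3*H - 3*m (o(H, m) = -3*(H + m) = -3*H - 3*m)
(o(4, 4)*(-6) + 3)*35 + 94 = ((-3*4 - 3*4)*(-6) + 3)*35 + 94 = ((-12 - 12)*(-6) + 3)*35 + 94 = (-24*(-6) + 3)*35 + 94 = (144 + 3)*35 + 94 = 147*35 + 94 = 5145 + 94 = 5239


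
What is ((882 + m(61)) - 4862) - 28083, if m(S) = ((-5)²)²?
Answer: -31438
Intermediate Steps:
m(S) = 625 (m(S) = 25² = 625)
((882 + m(61)) - 4862) - 28083 = ((882 + 625) - 4862) - 28083 = (1507 - 4862) - 28083 = -3355 - 28083 = -31438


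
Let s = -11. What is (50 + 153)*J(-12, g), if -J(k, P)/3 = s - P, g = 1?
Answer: 7308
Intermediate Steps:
J(k, P) = 33 + 3*P (J(k, P) = -3*(-11 - P) = 33 + 3*P)
(50 + 153)*J(-12, g) = (50 + 153)*(33 + 3*1) = 203*(33 + 3) = 203*36 = 7308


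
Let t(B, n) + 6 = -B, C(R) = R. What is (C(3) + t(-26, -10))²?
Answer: 529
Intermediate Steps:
t(B, n) = -6 - B
(C(3) + t(-26, -10))² = (3 + (-6 - 1*(-26)))² = (3 + (-6 + 26))² = (3 + 20)² = 23² = 529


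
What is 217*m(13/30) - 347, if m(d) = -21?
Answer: -4904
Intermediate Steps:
217*m(13/30) - 347 = 217*(-21) - 347 = -4557 - 347 = -4904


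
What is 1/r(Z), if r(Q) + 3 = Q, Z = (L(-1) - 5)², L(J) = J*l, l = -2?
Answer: ⅙ ≈ 0.16667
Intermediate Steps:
L(J) = -2*J (L(J) = J*(-2) = -2*J)
Z = 9 (Z = (-2*(-1) - 5)² = (2 - 5)² = (-3)² = 9)
r(Q) = -3 + Q
1/r(Z) = 1/(-3 + 9) = 1/6 = ⅙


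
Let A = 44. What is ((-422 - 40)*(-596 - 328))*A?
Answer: 18783072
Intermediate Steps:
((-422 - 40)*(-596 - 328))*A = ((-422 - 40)*(-596 - 328))*44 = -462*(-924)*44 = 426888*44 = 18783072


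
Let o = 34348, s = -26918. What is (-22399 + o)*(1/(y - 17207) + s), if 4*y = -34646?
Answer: -2377264761576/7391 ≈ -3.2164e+8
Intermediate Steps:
y = -17323/2 (y = (1/4)*(-34646) = -17323/2 ≈ -8661.5)
(-22399 + o)*(1/(y - 17207) + s) = (-22399 + 34348)*(1/(-17323/2 - 17207) - 26918) = 11949*(1/(-51737/2) - 26918) = 11949*(-2/51737 - 26918) = 11949*(-1392656568/51737) = -2377264761576/7391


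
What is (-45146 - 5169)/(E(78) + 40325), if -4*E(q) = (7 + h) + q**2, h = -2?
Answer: -201260/155211 ≈ -1.2967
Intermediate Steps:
E(q) = -5/4 - q**2/4 (E(q) = -((7 - 2) + q**2)/4 = -(5 + q**2)/4 = -5/4 - q**2/4)
(-45146 - 5169)/(E(78) + 40325) = (-45146 - 5169)/((-5/4 - 1/4*78**2) + 40325) = -50315/((-5/4 - 1/4*6084) + 40325) = -50315/((-5/4 - 1521) + 40325) = -50315/(-6089/4 + 40325) = -50315/155211/4 = -50315*4/155211 = -201260/155211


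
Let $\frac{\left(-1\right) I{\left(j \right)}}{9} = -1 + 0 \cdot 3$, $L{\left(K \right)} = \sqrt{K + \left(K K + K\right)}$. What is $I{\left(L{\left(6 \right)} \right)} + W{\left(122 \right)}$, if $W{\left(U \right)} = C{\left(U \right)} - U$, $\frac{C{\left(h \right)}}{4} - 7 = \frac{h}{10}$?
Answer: $- \frac{181}{5} \approx -36.2$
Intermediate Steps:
$C{\left(h \right)} = 28 + \frac{2 h}{5}$ ($C{\left(h \right)} = 28 + 4 \frac{h}{10} = 28 + \frac{2 h}{5}$)
$L{\left(K \right)} = \sqrt{K^{2} + 2 K}$ ($L{\left(K \right)} = \sqrt{K + \left(K^{2} + K\right)} = \sqrt{K + \left(K + K^{2}\right)} = \sqrt{K^{2} + 2 K}$)
$I{\left(j \right)} = 9$ ($I{\left(j \right)} = - 9 \left(-1 + 0 \cdot 3\right) = - 9 \left(-1 + 0\right) = \left(-9\right) \left(-1\right) = 9$)
$W{\left(U \right)} = 28 - \frac{3 U}{5}$ ($W{\left(U \right)} = \left(28 + \frac{2 U}{5}\right) - U = 28 - \frac{3 U}{5}$)
$I{\left(L{\left(6 \right)} \right)} + W{\left(122 \right)} = 9 + \left(28 - \frac{366}{5}\right) = 9 - \frac{226}{5} = - \frac{181}{5}$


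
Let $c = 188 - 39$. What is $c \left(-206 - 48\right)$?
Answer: $-37846$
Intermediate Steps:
$c = 149$ ($c = 188 - 39 = 149$)
$c \left(-206 - 48\right) = 149 \left(-206 - 48\right) = 149 \left(-254\right) = -37846$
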